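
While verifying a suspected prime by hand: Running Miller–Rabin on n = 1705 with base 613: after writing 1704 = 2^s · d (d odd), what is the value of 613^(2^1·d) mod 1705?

1554

n − 1 = 1704 = 2^3 · 213, so s = 3 and d = 213.
x_0 = 613^213 mod 1705 = 1238.
x_1 = 1238^2 mod 1705 = 1554.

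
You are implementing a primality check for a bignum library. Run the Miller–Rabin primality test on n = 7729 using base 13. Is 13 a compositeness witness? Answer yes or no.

yes

n − 1 = 7728 = 2^4 · 483, so s = 4 and d = 483.
x_0 = 13^483 mod 7729 = 1139.
x_0 is neither 1 nor 7728, so continue squaring.
x_1 = 1139^2 mod 7729 = 6578.
x_2 = 6578^2 mod 7729 = 3142.
x_3 = 3142^2 mod 7729 = 2231.
Reached i = s−1 = 3 without hitting −1: 13 is a Miller–Rabin witness and 7729 is composite.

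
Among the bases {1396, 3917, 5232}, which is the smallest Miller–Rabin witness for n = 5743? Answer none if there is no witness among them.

none

n − 1 = 5742 = 2^1 · 2871, so s = 1 and d = 2871.
Base 1396: x_0 = 1396^2871 mod 5743 = 5742. x_0 = 5742 ≡ −1, so 1396 is not a witness.
Base 3917: x_0 = 3917^2871 mod 5743 = 5742. x_0 = 5742 ≡ −1, so 3917 is not a witness.
Base 5232: x_0 = 5232^2871 mod 5743 = 5742. x_0 = 5742 ≡ −1, so 5232 is not a witness.
No listed base is a witness for 5743.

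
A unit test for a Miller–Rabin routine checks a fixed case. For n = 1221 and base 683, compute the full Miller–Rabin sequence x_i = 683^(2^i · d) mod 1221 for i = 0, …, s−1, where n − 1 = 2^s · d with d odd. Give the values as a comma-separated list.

n − 1 = 1220 = 2^2 · 305, so s = 2 and d = 305.
x_0 = 683^305 mod 1221 = 716.
x_1 = 716^2 mod 1221 = 1057.

716, 1057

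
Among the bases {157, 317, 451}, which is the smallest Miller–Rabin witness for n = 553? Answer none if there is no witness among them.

n − 1 = 552 = 2^3 · 69, so s = 3 and d = 69.
Base 157: x_0 = 157^69 mod 553 = 552. x_0 = 552 ≡ −1, so 157 is not a witness.
Base 317: x_0 = 317^69 mod 553 = 1. x_0 = 1, so 317 is not a witness.
Base 451: x_0 = 451^69 mod 553 = 552. x_0 = 552 ≡ −1, so 451 is not a witness.
No listed base is a witness for 553.

none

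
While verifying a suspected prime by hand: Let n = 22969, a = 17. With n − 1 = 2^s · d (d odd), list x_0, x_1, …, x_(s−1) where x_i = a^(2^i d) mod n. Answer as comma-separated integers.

11441, 19119, 7495

n − 1 = 22968 = 2^3 · 2871, so s = 3 and d = 2871.
x_0 = 17^2871 mod 22969 = 11441.
x_1 = 11441^2 mod 22969 = 19119.
x_2 = 19119^2 mod 22969 = 7495.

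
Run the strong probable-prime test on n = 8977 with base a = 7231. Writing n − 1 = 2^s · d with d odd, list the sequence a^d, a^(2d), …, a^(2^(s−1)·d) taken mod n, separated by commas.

n − 1 = 8976 = 2^4 · 561, so s = 4 and d = 561.
x_0 = 7231^561 mod 8977 = 5904.
x_1 = 5904^2 mod 8977 = 8502.
x_2 = 8502^2 mod 8977 = 1200.
x_3 = 1200^2 mod 8977 = 3680.

5904, 8502, 1200, 3680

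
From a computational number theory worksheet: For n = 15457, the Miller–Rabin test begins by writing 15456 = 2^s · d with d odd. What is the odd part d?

483

Halving: 15456 → 7728 → 3864 → 1932 → 966 → 483; 483 is odd.
So 15456 = 2^5 · 483.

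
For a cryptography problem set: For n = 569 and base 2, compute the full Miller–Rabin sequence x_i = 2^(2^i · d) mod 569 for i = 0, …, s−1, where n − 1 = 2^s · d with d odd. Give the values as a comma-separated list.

86, 568, 1

n − 1 = 568 = 2^3 · 71, so s = 3 and d = 71.
x_0 = 2^71 mod 569 = 86.
x_1 = 86^2 mod 569 = 568.
x_2 = 568^2 mod 569 = 1.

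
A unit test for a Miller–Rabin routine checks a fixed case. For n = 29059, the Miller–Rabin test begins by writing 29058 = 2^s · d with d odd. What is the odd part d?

Halving: 29058 → 14529; 14529 is odd.
So 29058 = 2^1 · 14529.

14529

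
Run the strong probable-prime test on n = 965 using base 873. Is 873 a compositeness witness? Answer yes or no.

n − 1 = 964 = 2^2 · 241, so s = 2 and d = 241.
x_0 = 873^241 mod 965 = 478.
x_0 is neither 1 nor 964, so continue squaring.
x_1 = 478^2 mod 965 = 744.
Reached i = s−1 = 1 without hitting −1: 873 is a Miller–Rabin witness and 965 is composite.

yes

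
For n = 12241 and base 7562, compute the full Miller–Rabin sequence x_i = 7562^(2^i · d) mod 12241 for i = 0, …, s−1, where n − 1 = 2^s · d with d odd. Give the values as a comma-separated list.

n − 1 = 12240 = 2^4 · 765, so s = 4 and d = 765.
x_0 = 7562^765 mod 12241 = 1615.
x_1 = 1615^2 mod 12241 = 892.
x_2 = 892^2 mod 12241 = 12240.
x_3 = 12240^2 mod 12241 = 1.

1615, 892, 12240, 1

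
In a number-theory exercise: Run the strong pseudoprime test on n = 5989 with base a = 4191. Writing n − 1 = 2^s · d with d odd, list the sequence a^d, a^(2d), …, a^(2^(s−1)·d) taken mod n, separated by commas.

n − 1 = 5988 = 2^2 · 1497, so s = 2 and d = 1497.
x_0 = 4191^1497 mod 5989 = 1309.
x_1 = 1309^2 mod 5989 = 627.

1309, 627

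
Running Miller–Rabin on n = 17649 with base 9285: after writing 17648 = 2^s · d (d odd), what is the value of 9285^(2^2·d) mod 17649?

8469

n − 1 = 17648 = 2^4 · 1103, so s = 4 and d = 1103.
By repeated squaring, 9285^1103 ≡ 17163 (mod 17649).
x_0 = 17163.
x_1 = 17163^2 mod 17649 = 6759.
x_2 = 6759^2 mod 17649 = 8469.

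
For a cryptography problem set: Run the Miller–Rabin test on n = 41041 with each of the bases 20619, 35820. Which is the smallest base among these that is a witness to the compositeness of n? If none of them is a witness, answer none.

35820

n − 1 = 41040 = 2^4 · 2565, so s = 4 and d = 2565.
Base 20619: x_0 = 20619^2565 mod 41041 = 1. x_0 = 1, so 20619 is not a witness.
Base 35820: x_0 = 35820^2565 mod 41041 = 1695. x_0 is neither 1 nor 41040, so continue squaring. x_1 = 1695^2 mod 41041 = 155. x_2 = 155^2 mod 41041 = 24025. x_3 = 24025^2 mod 41041 = 1. x_3 = 1 but x_2 ≠ ±1, a nontrivial square root of 1 — 35820 is a witness and 41041 is composite.
The smallest witness among the given bases is 35820.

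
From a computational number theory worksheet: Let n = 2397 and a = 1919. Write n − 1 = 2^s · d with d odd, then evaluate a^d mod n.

2201

n − 1 = 2396 = 2^2 · 599, so s = 2 and d = 599.
1919^599 mod 2397 = 2201.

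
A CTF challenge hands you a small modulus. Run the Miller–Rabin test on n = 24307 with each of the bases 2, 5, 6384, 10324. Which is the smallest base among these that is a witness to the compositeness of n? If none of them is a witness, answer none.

2

n − 1 = 24306 = 2^1 · 12153, so s = 1 and d = 12153.
Base 2: x_0 = 2^12153 mod 24307 = 21356. x_0 ∉ {1, 24306} and s = 1, so 2 is a Miller–Rabin witness and 24307 is composite.
Base 5: x_0 = 5^12153 mod 24307 = 16039. x_0 ∉ {1, 24306} and s = 1, so 5 is a Miller–Rabin witness and 24307 is composite.
Base 6384: x_0 = 6384^12153 mod 24307 = 10192. x_0 ∉ {1, 24306} and s = 1, so 6384 is a Miller–Rabin witness and 24307 is composite.
Base 10324: x_0 = 10324^12153 mod 24307 = 16534. x_0 ∉ {1, 24306} and s = 1, so 10324 is a Miller–Rabin witness and 24307 is composite.
The smallest witness among the given bases is 2.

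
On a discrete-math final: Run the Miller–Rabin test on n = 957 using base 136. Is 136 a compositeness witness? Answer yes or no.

n − 1 = 956 = 2^2 · 239, so s = 2 and d = 239.
x_0 = 136^239 mod 957 = 223.
x_0 is neither 1 nor 956, so continue squaring.
x_1 = 223^2 mod 957 = 922.
Reached i = s−1 = 1 without hitting −1: 136 is a Miller–Rabin witness and 957 is composite.

yes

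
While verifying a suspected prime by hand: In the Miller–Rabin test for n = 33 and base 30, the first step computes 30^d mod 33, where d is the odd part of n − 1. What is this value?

n − 1 = 32 = 2^5 · 1, so s = 5 and d = 1.
30^1 mod 33 = 30.

30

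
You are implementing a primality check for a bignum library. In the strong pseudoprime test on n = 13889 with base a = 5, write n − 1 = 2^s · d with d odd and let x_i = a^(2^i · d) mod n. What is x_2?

3532

n − 1 = 13888 = 2^6 · 217, so s = 6 and d = 217.
x_0 = 5^217 mod 13889 = 12507.
x_1 = 12507^2 mod 13889 = 7131.
x_2 = 7131^2 mod 13889 = 3532.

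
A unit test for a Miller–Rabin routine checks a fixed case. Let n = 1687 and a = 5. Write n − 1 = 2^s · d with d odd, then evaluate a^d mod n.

n − 1 = 1686 = 2^1 · 843, so s = 1 and d = 843.
5^843 mod 1687 = 125.

125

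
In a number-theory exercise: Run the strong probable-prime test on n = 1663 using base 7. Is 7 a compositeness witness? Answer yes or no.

n − 1 = 1662 = 2^1 · 831, so s = 1 and d = 831.
x_0 = 7^831 mod 1663 = 1662.
x_0 = 1662 ≡ −1, so 7 is not a witness.

no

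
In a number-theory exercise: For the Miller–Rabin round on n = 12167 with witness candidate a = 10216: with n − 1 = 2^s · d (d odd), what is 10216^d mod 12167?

n − 1 = 12166 = 2^1 · 6083, so s = 1 and d = 6083.
10216^6083 mod 12167 = 7315.

7315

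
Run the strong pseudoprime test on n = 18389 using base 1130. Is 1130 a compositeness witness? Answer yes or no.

yes

n − 1 = 18388 = 2^2 · 4597, so s = 2 and d = 4597.
x_0 = 1130^4597 mod 18389 = 2901.
x_0 is neither 1 nor 18388, so continue squaring.
x_1 = 2901^2 mod 18389 = 12028.
Reached i = s−1 = 1 without hitting −1: 1130 is a Miller–Rabin witness and 18389 is composite.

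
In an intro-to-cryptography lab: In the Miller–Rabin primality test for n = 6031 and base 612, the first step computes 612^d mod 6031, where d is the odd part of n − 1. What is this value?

5704

n − 1 = 6030 = 2^1 · 3015, so s = 1 and d = 3015.
612^3015 mod 6031 = 5704.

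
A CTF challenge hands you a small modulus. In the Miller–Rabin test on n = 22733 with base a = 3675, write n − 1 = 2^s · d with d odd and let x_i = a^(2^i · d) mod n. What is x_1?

n − 1 = 22732 = 2^2 · 5683, so s = 2 and d = 5683.
x_0 = 3675^5683 mod 22733 = 12049.
x_1 = 12049^2 mod 22733 = 5463.

5463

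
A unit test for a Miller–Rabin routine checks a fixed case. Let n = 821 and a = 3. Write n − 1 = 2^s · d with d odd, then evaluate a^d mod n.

n − 1 = 820 = 2^2 · 205, so s = 2 and d = 205.
3^205 mod 821 = 295.

295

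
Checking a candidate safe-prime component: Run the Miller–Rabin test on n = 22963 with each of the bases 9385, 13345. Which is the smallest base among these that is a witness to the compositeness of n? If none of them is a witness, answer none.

n − 1 = 22962 = 2^1 · 11481, so s = 1 and d = 11481.
Base 9385: x_0 = 9385^11481 mod 22963 = 22962. x_0 = 22962 ≡ −1, so 9385 is not a witness.
Base 13345: x_0 = 13345^11481 mod 22963 = 1. x_0 = 1, so 13345 is not a witness.
No listed base is a witness for 22963.

none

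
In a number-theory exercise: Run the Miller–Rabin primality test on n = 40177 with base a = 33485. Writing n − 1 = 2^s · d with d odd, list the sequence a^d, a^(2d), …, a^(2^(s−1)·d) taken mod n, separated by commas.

14568, 11710, 40176, 1

n − 1 = 40176 = 2^4 · 2511, so s = 4 and d = 2511.
x_0 = 33485^2511 mod 40177 = 14568.
x_1 = 14568^2 mod 40177 = 11710.
x_2 = 11710^2 mod 40177 = 40176.
x_3 = 40176^2 mod 40177 = 1.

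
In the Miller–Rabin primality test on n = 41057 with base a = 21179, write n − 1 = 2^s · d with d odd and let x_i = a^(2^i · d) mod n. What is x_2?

n − 1 = 41056 = 2^5 · 1283, so s = 5 and d = 1283.
x_0 = 21179^1283 mod 41057 = 232.
x_1 = 232^2 mod 41057 = 12767.
x_2 = 12767^2 mod 41057 = 41056.

41056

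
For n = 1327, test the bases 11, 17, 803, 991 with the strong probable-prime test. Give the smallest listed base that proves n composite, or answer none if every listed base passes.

none

n − 1 = 1326 = 2^1 · 663, so s = 1 and d = 663.
Base 11: x_0 = 11^663 mod 1327 = 1. x_0 = 1, so 11 is not a witness.
Base 17: x_0 = 17^663 mod 1327 = 1. x_0 = 1, so 17 is not a witness.
Base 803: x_0 = 803^663 mod 1327 = 1326. x_0 = 1326 ≡ −1, so 803 is not a witness.
Base 991: x_0 = 991^663 mod 1327 = 1326. x_0 = 1326 ≡ −1, so 991 is not a witness.
No listed base is a witness for 1327.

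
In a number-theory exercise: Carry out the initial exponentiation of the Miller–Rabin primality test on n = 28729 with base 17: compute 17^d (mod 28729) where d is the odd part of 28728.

14175

n − 1 = 28728 = 2^3 · 3591, so s = 3 and d = 3591.
17^3591 mod 28729 = 14175.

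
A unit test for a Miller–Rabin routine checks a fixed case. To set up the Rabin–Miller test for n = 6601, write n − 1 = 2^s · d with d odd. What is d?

825

Halving: 6600 → 3300 → 1650 → 825; 825 is odd.
So 6600 = 2^3 · 825.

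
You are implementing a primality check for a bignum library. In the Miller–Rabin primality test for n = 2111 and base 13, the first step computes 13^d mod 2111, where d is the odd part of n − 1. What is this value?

n − 1 = 2110 = 2^1 · 1055, so s = 1 and d = 1055.
By repeated squaring, 13^1055 ≡ 2110 (mod 2111).

2110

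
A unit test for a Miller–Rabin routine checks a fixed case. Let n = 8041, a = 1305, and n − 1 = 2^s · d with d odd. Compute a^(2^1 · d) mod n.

n − 1 = 8040 = 2^3 · 1005, so s = 3 and d = 1005.
x_0 = 1305^1005 mod 8041 = 4212.
x_1 = 4212^2 mod 8041 = 2498.

2498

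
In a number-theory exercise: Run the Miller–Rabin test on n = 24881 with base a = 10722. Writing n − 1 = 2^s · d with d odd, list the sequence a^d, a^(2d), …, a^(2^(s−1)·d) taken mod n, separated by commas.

16336, 16171, 1931, 21492

n − 1 = 24880 = 2^4 · 1555, so s = 4 and d = 1555.
x_0 = 10722^1555 mod 24881 = 16336.
x_1 = 16336^2 mod 24881 = 16171.
x_2 = 16171^2 mod 24881 = 1931.
x_3 = 1931^2 mod 24881 = 21492.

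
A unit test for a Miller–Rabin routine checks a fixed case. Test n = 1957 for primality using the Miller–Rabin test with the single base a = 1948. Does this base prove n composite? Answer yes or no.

yes

n − 1 = 1956 = 2^2 · 489, so s = 2 and d = 489.
x_0 = 1948^489 mod 1957 = 525.
x_0 is neither 1 nor 1956, so continue squaring.
x_1 = 525^2 mod 1957 = 1645.
Reached i = s−1 = 1 without hitting −1: 1948 is a Miller–Rabin witness and 1957 is composite.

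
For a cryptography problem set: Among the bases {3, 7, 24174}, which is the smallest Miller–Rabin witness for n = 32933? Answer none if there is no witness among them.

none

n − 1 = 32932 = 2^2 · 8233, so s = 2 and d = 8233.
Base 3: x_0 = 3^8233 mod 32933 = 11365. x_0 is neither 1 nor 32932, so continue squaring. x_1 = 11365^2 mod 32933 = 32932. x_1 ≡ −1, so 3 is not a witness.
Base 7: x_0 = 7^8233 mod 32933 = 21568. x_0 is neither 1 nor 32932, so continue squaring. x_1 = 21568^2 mod 32933 = 32932. x_1 ≡ −1, so 7 is not a witness.
Base 24174: x_0 = 24174^8233 mod 32933 = 32932. x_0 = 32932 ≡ −1, so 24174 is not a witness.
No listed base is a witness for 32933.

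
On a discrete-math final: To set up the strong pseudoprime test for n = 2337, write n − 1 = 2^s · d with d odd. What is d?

Halving: 2336 → 1168 → 584 → 292 → 146 → 73; 73 is odd.
So 2336 = 2^5 · 73.

73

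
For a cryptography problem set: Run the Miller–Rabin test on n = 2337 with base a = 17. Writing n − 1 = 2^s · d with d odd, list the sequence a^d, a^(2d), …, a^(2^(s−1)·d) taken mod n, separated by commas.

n − 1 = 2336 = 2^5 · 73, so s = 5 and d = 73.
x_0 = 17^73 mod 2337 = 2069.
x_1 = 2069^2 mod 2337 = 1714.
x_2 = 1714^2 mod 2337 = 187.
x_3 = 187^2 mod 2337 = 2251.
x_4 = 2251^2 mod 2337 = 385.

2069, 1714, 187, 2251, 385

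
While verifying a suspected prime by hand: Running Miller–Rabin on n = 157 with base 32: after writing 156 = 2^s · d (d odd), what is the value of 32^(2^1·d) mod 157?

n − 1 = 156 = 2^2 · 39, so s = 2 and d = 39.
By repeated squaring, 32^39 ≡ 129 (mod 157).
x_0 = 129.
x_1 = 129^2 mod 157 = 156.

156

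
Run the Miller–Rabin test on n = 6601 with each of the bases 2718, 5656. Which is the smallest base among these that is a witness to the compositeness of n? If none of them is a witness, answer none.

n − 1 = 6600 = 2^3 · 825, so s = 3 and d = 825.
Base 2718: x_0 = 2718^825 mod 6601 = 2416. x_0 is neither 1 nor 6600, so continue squaring. x_1 = 2416^2 mod 6601 = 1772. x_2 = 1772^2 mod 6601 = 4509. Reached i = s−1 = 2 without hitting −1: 2718 is a Miller–Rabin witness and 6601 is composite.
Base 5656: x_0 = 5656^825 mod 6601 = 91. x_0 is neither 1 nor 6600, so continue squaring. x_1 = 91^2 mod 6601 = 1680. x_2 = 1680^2 mod 6601 = 3773. Reached i = s−1 = 2 without hitting −1: 5656 is a Miller–Rabin witness and 6601 is composite.
The smallest witness among the given bases is 2718.

2718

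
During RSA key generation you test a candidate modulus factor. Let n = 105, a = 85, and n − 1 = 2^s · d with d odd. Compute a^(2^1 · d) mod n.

85

n − 1 = 104 = 2^3 · 13, so s = 3 and d = 13.
x_0 = 85^13 mod 105 = 85.
x_1 = 85^2 mod 105 = 85.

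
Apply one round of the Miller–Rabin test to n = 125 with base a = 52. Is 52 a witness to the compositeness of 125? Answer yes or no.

n − 1 = 124 = 2^2 · 31, so s = 2 and d = 31.
x_0 = 52^31 mod 125 = 98.
x_0 is neither 1 nor 124, so continue squaring.
x_1 = 98^2 mod 125 = 104.
Reached i = s−1 = 1 without hitting −1: 52 is a Miller–Rabin witness and 125 is composite.

yes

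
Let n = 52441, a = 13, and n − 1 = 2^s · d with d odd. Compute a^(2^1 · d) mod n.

n − 1 = 52440 = 2^3 · 6555, so s = 3 and d = 6555.
x_0 = 13^6555 mod 52441 = 6748.
x_1 = 6748^2 mod 52441 = 16716.

16716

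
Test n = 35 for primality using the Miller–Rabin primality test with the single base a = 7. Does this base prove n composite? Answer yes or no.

yes

n − 1 = 34 = 2^1 · 17, so s = 1 and d = 17.
x_0 = 7^17 mod 35 = 7.
x_0 ∉ {1, 34} and s = 1, so 7 is a Miller–Rabin witness and 35 is composite.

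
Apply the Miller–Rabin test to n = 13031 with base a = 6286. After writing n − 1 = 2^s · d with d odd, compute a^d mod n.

n − 1 = 13030 = 2^1 · 6515, so s = 1 and d = 6515.
6286^6515 mod 13031 = 6842.

6842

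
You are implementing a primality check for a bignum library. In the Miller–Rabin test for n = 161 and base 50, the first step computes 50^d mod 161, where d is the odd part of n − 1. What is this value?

n − 1 = 160 = 2^5 · 5, so s = 5 and d = 5.
Repeated squaring mod 161: 50^1 ≡ 50, 50^2 ≡ 85, 50^4 ≡ 141.
5 = 4 + 1, so 50^5 ≡ 141·50 ≡ 127 (mod 161).

127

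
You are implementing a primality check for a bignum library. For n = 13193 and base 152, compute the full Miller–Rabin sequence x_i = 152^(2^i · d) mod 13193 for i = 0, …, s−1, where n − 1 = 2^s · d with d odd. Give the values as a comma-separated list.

n − 1 = 13192 = 2^3 · 1649, so s = 3 and d = 1649.
x_0 = 152^1649 mod 13193 = 1201.
x_1 = 1201^2 mod 13193 = 4364.
x_2 = 4364^2 mod 13193 = 6997.

1201, 4364, 6997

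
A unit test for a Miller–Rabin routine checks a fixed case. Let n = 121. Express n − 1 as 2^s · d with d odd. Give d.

Halving: 120 → 60 → 30 → 15; 15 is odd.
So 120 = 2^3 · 15.

15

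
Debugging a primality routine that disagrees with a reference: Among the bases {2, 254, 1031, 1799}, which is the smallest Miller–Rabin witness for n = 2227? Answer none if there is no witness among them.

n − 1 = 2226 = 2^1 · 1113, so s = 1 and d = 1113.
Base 2: x_0 = 2^1113 mod 2227 = 1447. x_0 ∉ {1, 2226} and s = 1, so 2 is a Miller–Rabin witness and 2227 is composite.
Base 254: x_0 = 254^1113 mod 2227 = 832. x_0 ∉ {1, 2226} and s = 1, so 254 is a Miller–Rabin witness and 2227 is composite.
Base 1031: x_0 = 1031^1113 mod 2227 = 1808. x_0 ∉ {1, 2226} and s = 1, so 1031 is a Miller–Rabin witness and 2227 is composite.
Base 1799: x_0 = 1799^1113 mod 2227 = 1958. x_0 ∉ {1, 2226} and s = 1, so 1799 is a Miller–Rabin witness and 2227 is composite.
The smallest witness among the given bases is 2.

2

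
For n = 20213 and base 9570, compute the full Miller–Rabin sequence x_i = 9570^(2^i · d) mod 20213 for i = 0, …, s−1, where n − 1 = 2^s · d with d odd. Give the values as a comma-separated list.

n − 1 = 20212 = 2^2 · 5053, so s = 2 and d = 5053.
x_0 = 9570^5053 mod 20213 = 12035.
x_1 = 12035^2 mod 20213 = 15080.

12035, 15080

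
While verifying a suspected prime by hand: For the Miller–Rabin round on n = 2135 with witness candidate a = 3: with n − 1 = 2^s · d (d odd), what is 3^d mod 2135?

n − 1 = 2134 = 2^1 · 1067, so s = 1 and d = 1067.
By repeated squaring, 3^1067 ≡ 1272 (mod 2135).

1272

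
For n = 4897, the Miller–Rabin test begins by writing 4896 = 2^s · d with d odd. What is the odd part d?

Halving: 4896 → 2448 → 1224 → 612 → 306 → 153; 153 is odd.
So 4896 = 2^5 · 153.

153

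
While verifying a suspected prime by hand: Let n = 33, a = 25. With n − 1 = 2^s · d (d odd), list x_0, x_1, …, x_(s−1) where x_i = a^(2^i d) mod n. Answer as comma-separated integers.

n − 1 = 32 = 2^5 · 1, so s = 5 and d = 1.
x_0 = 25^1 mod 33 = 25.
x_1 = 25^2 mod 33 = 31.
x_2 = 31^2 mod 33 = 4.
x_3 = 4^2 mod 33 = 16.
x_4 = 16^2 mod 33 = 25.

25, 31, 4, 16, 25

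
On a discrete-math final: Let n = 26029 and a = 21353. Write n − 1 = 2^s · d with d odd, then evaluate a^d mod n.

7912

n − 1 = 26028 = 2^2 · 6507, so s = 2 and d = 6507.
Repeated squaring mod 26029: 21353^1 ≡ 21353, 21353^2 ≡ 616, 21353^4 ≡ 15050, 21353^8 ≡ 24171, 21353^16 ≡ 16336, 21353^32 ≡ 15588, 21353^64 ≡ 5029, 21353^128 ≡ 16682, 21353^256 ≡ 13085, 21353^512 ≡ 24492, 21353^1024 ≡ 19759, 21353^2048 ≡ 9110, 21353^4096 ≡ 11648.
6507 = 4096 + 2048 + 256 + 64 + 32 + 8 + 2 + 1, so 21353^6507 ≡ 11648·9110·13085·5029·15588·24171·616·21353 ≡ 7912 (mod 26029).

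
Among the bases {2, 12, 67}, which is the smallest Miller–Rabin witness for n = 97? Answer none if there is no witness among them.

n − 1 = 96 = 2^5 · 3, so s = 5 and d = 3.
Base 2: x_0 = 2^3 mod 97 = 8. x_0 is neither 1 nor 96, so continue squaring. x_1 = 8^2 mod 97 = 64. x_2 = 64^2 mod 97 = 22. x_3 = 22^2 mod 97 = 96. x_3 ≡ −1, so 2 is not a witness.
Base 12: x_0 = 12^3 mod 97 = 79. x_0 is neither 1 nor 96, so continue squaring. x_1 = 79^2 mod 97 = 33. x_2 = 33^2 mod 97 = 22. x_3 = 22^2 mod 97 = 96. x_3 ≡ −1, so 12 is not a witness.
Base 67: x_0 = 67^3 mod 97 = 63. x_0 is neither 1 nor 96, so continue squaring. x_1 = 63^2 mod 97 = 89. x_2 = 89^2 mod 97 = 64. x_3 = 64^2 mod 97 = 22. x_4 = 22^2 mod 97 = 96. x_4 ≡ −1, so 67 is not a witness.
No listed base is a witness for 97.

none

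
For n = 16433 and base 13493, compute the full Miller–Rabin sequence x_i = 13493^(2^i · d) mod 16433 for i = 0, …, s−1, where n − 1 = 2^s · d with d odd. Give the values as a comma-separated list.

9372, 16432, 1, 1

n − 1 = 16432 = 2^4 · 1027, so s = 4 and d = 1027.
x_0 = 13493^1027 mod 16433 = 9372.
x_1 = 9372^2 mod 16433 = 16432.
x_2 = 16432^2 mod 16433 = 1.
x_3 = 1^2 mod 16433 = 1.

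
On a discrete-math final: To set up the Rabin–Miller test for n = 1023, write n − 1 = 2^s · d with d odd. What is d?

Halving: 1022 → 511; 511 is odd.
So 1022 = 2^1 · 511.

511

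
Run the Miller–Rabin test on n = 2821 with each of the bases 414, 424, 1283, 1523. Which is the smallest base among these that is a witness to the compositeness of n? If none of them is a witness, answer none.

n − 1 = 2820 = 2^2 · 705, so s = 2 and d = 705.
Base 414: x_0 = 414^705 mod 2821 = 1828. x_0 is neither 1 nor 2820, so continue squaring. x_1 = 1828^2 mod 2821 = 1520. Reached i = s−1 = 1 without hitting −1: 414 is a Miller–Rabin witness and 2821 is composite.
Base 424: x_0 = 424^705 mod 2821 = 1828. x_0 is neither 1 nor 2820, so continue squaring. x_1 = 1828^2 mod 2821 = 1520. Reached i = s−1 = 1 without hitting −1: 424 is a Miller–Rabin witness and 2821 is composite.
Base 1283: x_0 = 1283^705 mod 2821 = 92. x_0 is neither 1 nor 2820, so continue squaring. x_1 = 92^2 mod 2821 = 1. x_1 = 1 but x_0 ≠ ±1, a nontrivial square root of 1 — 1283 is a witness and 2821 is composite.
Base 1523: x_0 = 1523^705 mod 2821 = 2605. x_0 is neither 1 nor 2820, so continue squaring. x_1 = 2605^2 mod 2821 = 1520. Reached i = s−1 = 1 without hitting −1: 1523 is a Miller–Rabin witness and 2821 is composite.
The smallest witness among the given bases is 414.

414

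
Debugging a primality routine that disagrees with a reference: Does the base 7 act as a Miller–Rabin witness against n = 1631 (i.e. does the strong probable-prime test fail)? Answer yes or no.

n − 1 = 1630 = 2^1 · 815, so s = 1 and d = 815.
x_0 = 7^815 mod 1631 = 343.
x_0 ∉ {1, 1630} and s = 1, so 7 is a Miller–Rabin witness and 1631 is composite.

yes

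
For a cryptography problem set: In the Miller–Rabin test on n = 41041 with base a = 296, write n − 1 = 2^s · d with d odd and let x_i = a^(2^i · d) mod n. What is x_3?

1

n − 1 = 41040 = 2^4 · 2565, so s = 4 and d = 2565.
x_0 = 296^2565 mod 41041 = 26454.
x_1 = 26454^2 mod 41041 = 24025.
x_2 = 24025^2 mod 41041 = 1.
x_3 = 1^2 mod 41041 = 1.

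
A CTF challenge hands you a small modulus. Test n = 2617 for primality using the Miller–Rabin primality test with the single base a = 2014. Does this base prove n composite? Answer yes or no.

n − 1 = 2616 = 2^3 · 327, so s = 3 and d = 327.
Repeated squaring mod 2617: 2014^1 ≡ 2014, 2014^2 ≡ 2463, 2014^4 ≡ 163, 2014^8 ≡ 399, 2014^16 ≡ 2181, 2014^32 ≡ 1672, 2014^64 ≡ 628, 2014^128 ≡ 1834, 2014^256 ≡ 711.
327 = 256 + 64 + 4 + 2 + 1, so 2014^327 ≡ 711·628·163·2463·2014 ≡ 1950 (mod 2617).
x_0 = 2014^327 mod 2617 = 1950.
x_0 is neither 1 nor 2616, so continue squaring.
x_1 = 1950^2 mod 2617 = 2616.
x_1 ≡ −1, so 2014 is not a witness.

no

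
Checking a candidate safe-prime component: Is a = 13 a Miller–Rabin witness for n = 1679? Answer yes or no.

n − 1 = 1678 = 2^1 · 839, so s = 1 and d = 839.
By repeated squaring, 13^839 ≡ 725 (mod 1679).
x_0 = 13^839 mod 1679 = 725.
x_0 ∉ {1, 1678} and s = 1, so 13 is a Miller–Rabin witness and 1679 is composite.

yes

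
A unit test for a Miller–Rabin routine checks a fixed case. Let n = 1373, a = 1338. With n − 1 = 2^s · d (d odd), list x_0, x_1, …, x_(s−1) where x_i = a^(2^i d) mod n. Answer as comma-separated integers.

705, 1372

n − 1 = 1372 = 2^2 · 343, so s = 2 and d = 343.
x_0 = 1338^343 mod 1373 = 705.
x_1 = 705^2 mod 1373 = 1372.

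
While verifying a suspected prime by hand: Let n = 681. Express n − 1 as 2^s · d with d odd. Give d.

85

Halving: 680 → 340 → 170 → 85; 85 is odd.
So 680 = 2^3 · 85.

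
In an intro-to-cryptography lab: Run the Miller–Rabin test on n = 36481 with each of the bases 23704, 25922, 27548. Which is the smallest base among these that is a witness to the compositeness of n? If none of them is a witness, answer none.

25922

n − 1 = 36480 = 2^7 · 285, so s = 7 and d = 285.
Base 23704: x_0 = 23704^285 mod 36481 = 1. x_0 = 1, so 23704 is not a witness.
Base 25922: x_0 = 25922^285 mod 36481 = 2482. x_0 is neither 1 nor 36480, so continue squaring. x_1 = 2482^2 mod 36481 = 31516. x_2 = 31516^2 mod 36481 = 26550. x_3 = 26550^2 mod 36481 = 16618. x_4 = 16618^2 mod 36481 = 33235. x_5 = 33235^2 mod 36481 = 29988. x_6 = 29988^2 mod 36481 = 23494. Reached i = s−1 = 6 without hitting −1: 25922 is a Miller–Rabin witness and 36481 is composite.
Base 27548: x_0 = 27548^285 mod 36481 = 3055. x_0 is neither 1 nor 36480, so continue squaring. x_1 = 3055^2 mod 36481 = 30370. x_2 = 30370^2 mod 36481 = 24258. x_3 = 24258^2 mod 36481 = 12034. x_4 = 12034^2 mod 36481 = 24067. x_5 = 24067^2 mod 36481 = 11652. x_6 = 11652^2 mod 36481 = 23303. Reached i = s−1 = 6 without hitting −1: 27548 is a Miller–Rabin witness and 36481 is composite.
The smallest witness among the given bases is 25922.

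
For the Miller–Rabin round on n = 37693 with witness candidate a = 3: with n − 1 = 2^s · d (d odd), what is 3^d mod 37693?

n − 1 = 37692 = 2^2 · 9423, so s = 2 and d = 9423.
3^9423 mod 37693 = 37692.

37692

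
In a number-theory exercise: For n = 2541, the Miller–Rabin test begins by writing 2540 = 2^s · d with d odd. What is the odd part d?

Halving: 2540 → 1270 → 635; 635 is odd.
So 2540 = 2^2 · 635.

635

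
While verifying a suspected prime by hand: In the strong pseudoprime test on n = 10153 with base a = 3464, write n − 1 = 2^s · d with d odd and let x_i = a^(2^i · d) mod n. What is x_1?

n − 1 = 10152 = 2^3 · 1269, so s = 3 and d = 1269.
By repeated squaring, 3464^1269 ≡ 6401 (mod 10153).
x_0 = 6401.
x_1 = 6401^2 mod 10153 = 5446.

5446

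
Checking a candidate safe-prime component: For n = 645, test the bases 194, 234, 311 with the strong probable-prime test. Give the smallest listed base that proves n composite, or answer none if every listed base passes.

234

n − 1 = 644 = 2^2 · 161, so s = 2 and d = 161.
Base 194: x_0 = 194^161 mod 645 = 644. x_0 = 644 ≡ −1, so 194 is not a witness.
Base 234: x_0 = 234^161 mod 645 = 609. x_0 is neither 1 nor 644, so continue squaring. x_1 = 609^2 mod 645 = 6. Reached i = s−1 = 1 without hitting −1: 234 is a Miller–Rabin witness and 645 is composite.
Base 311: x_0 = 311^161 mod 645 = 251. x_0 is neither 1 nor 644, so continue squaring. x_1 = 251^2 mod 645 = 436. Reached i = s−1 = 1 without hitting −1: 311 is a Miller–Rabin witness and 645 is composite.
The smallest witness among the given bases is 234.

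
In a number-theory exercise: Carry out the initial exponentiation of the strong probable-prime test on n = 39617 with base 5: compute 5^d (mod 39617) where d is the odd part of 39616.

6169

n − 1 = 39616 = 2^6 · 619, so s = 6 and d = 619.
Repeated squaring mod 39617: 5^1 ≡ 5, 5^2 ≡ 25, 5^4 ≡ 625, 5^8 ≡ 34072, 5^16 ≡ 4233, 5^32 ≡ 11405, 5^64 ≡ 11414, 5^128 ≡ 18700, 5^256 ≡ 30358, 5^512 ≡ 37510.
619 = 512 + 64 + 32 + 8 + 2 + 1, so 5^619 ≡ 37510·11414·11405·34072·25·5 ≡ 6169 (mod 39617).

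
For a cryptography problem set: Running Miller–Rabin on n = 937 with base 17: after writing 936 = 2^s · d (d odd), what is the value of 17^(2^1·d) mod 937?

936

n − 1 = 936 = 2^3 · 117, so s = 3 and d = 117.
x_0 = 17^117 mod 937 = 741.
x_1 = 741^2 mod 937 = 936.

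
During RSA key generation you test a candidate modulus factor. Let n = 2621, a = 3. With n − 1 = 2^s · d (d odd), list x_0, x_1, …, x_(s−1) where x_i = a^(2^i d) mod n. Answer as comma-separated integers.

2149, 2620

n − 1 = 2620 = 2^2 · 655, so s = 2 and d = 655.
x_0 = 3^655 mod 2621 = 2149.
x_1 = 2149^2 mod 2621 = 2620.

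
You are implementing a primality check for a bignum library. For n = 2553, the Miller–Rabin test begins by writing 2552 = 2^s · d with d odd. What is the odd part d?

319

Halving: 2552 → 1276 → 638 → 319; 319 is odd.
So 2552 = 2^3 · 319.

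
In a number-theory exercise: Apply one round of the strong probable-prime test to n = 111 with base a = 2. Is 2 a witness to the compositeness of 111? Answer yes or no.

yes

n − 1 = 110 = 2^1 · 55, so s = 1 and d = 55.
x_0 = 2^55 mod 111 = 35.
x_0 ∉ {1, 110} and s = 1, so 2 is a Miller–Rabin witness and 111 is composite.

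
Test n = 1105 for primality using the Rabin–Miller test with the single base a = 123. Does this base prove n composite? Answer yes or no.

no

n − 1 = 1104 = 2^4 · 69, so s = 4 and d = 69.
By repeated squaring, 123^69 ≡ 1058 (mod 1105).
x_0 = 123^69 mod 1105 = 1058.
x_0 is neither 1 nor 1104, so continue squaring.
x_1 = 1058^2 mod 1105 = 1104.
x_1 ≡ −1, so 123 is not a witness.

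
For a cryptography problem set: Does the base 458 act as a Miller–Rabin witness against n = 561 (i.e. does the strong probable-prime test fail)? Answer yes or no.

no

n − 1 = 560 = 2^4 · 35, so s = 4 and d = 35.
x_0 = 458^35 mod 561 = 560.
x_0 = 560 ≡ −1, so 458 is not a witness.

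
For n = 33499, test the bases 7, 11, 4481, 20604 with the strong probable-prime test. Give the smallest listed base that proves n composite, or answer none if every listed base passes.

7

n − 1 = 33498 = 2^1 · 16749, so s = 1 and d = 16749.
Base 7: x_0 = 7^16749 mod 33499 = 24238. x_0 ∉ {1, 33498} and s = 1, so 7 is a Miller–Rabin witness and 33499 is composite.
Base 11: x_0 = 11^16749 mod 33499 = 8961. x_0 ∉ {1, 33498} and s = 1, so 11 is a Miller–Rabin witness and 33499 is composite.
Base 4481: x_0 = 4481^16749 mod 33499 = 22322. x_0 ∉ {1, 33498} and s = 1, so 4481 is a Miller–Rabin witness and 33499 is composite.
Base 20604: x_0 = 20604^16749 mod 33499 = 24914. x_0 ∉ {1, 33498} and s = 1, so 20604 is a Miller–Rabin witness and 33499 is composite.
The smallest witness among the given bases is 7.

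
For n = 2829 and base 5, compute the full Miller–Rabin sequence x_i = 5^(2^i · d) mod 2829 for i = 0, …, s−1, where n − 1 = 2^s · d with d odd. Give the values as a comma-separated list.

1988, 31

n − 1 = 2828 = 2^2 · 707, so s = 2 and d = 707.
x_0 = 5^707 mod 2829 = 1988.
x_1 = 1988^2 mod 2829 = 31.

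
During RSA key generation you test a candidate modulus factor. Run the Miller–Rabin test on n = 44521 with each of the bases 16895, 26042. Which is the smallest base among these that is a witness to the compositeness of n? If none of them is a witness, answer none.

n − 1 = 44520 = 2^3 · 5565, so s = 3 and d = 5565.
Base 16895: x_0 = 16895^5565 mod 44521 = 44520. x_0 = 44520 ≡ −1, so 16895 is not a witness.
Base 26042: x_0 = 26042^5565 mod 44521 = 25952. x_0 is neither 1 nor 44520, so continue squaring. x_1 = 25952^2 mod 44521 = 37137. x_2 = 37137^2 mod 44521 = 29752. Reached i = s−1 = 2 without hitting −1: 26042 is a Miller–Rabin witness and 44521 is composite.
The smallest witness among the given bases is 26042.

26042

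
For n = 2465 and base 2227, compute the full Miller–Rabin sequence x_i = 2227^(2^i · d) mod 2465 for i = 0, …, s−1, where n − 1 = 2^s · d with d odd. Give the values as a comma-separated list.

n − 1 = 2464 = 2^5 · 77, so s = 5 and d = 77.
x_0 = 2227^77 mod 2465 = 697.
x_1 = 697^2 mod 2465 = 204.
x_2 = 204^2 mod 2465 = 2176.
x_3 = 2176^2 mod 2465 = 2176.
x_4 = 2176^2 mod 2465 = 2176.

697, 204, 2176, 2176, 2176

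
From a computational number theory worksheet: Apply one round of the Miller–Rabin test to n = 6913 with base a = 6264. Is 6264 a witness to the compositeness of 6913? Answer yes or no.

yes

n − 1 = 6912 = 2^8 · 27, so s = 8 and d = 27.
x_0 = 6264^27 mod 6913 = 314.
x_0 is neither 1 nor 6912, so continue squaring.
x_1 = 314^2 mod 6913 = 1814.
x_2 = 1814^2 mod 6913 = 8.
x_3 = 8^2 mod 6913 = 64.
x_4 = 64^2 mod 6913 = 4096.
x_5 = 4096^2 mod 6913 = 6278.
x_6 = 6278^2 mod 6913 = 2271.
x_7 = 2271^2 mod 6913 = 343.
Reached i = s−1 = 7 without hitting −1: 6264 is a Miller–Rabin witness and 6913 is composite.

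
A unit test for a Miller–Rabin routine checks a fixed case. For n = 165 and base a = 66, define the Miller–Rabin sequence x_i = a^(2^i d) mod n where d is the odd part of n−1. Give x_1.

66

n − 1 = 164 = 2^2 · 41, so s = 2 and d = 41.
Repeated squaring mod 165: 66^1 ≡ 66, 66^2 ≡ 66, 66^4 ≡ 66, 66^8 ≡ 66, 66^16 ≡ 66, 66^32 ≡ 66.
41 = 32 + 8 + 1, so 66^41 ≡ 66·66·66 ≡ 66 (mod 165).
x_0 = 66.
x_1 = 66^2 mod 165 = 66.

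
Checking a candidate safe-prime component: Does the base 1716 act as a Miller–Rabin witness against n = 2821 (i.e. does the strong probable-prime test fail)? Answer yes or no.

yes

n − 1 = 2820 = 2^2 · 705, so s = 2 and d = 705.
x_0 = 1716^705 mod 2821 = 2262.
x_0 is neither 1 nor 2820, so continue squaring.
x_1 = 2262^2 mod 2821 = 2171.
Reached i = s−1 = 1 without hitting −1: 1716 is a Miller–Rabin witness and 2821 is composite.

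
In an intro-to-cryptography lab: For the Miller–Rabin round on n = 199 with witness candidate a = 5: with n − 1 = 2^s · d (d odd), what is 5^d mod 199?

1

n − 1 = 198 = 2^1 · 99, so s = 1 and d = 99.
5^99 mod 199 = 1.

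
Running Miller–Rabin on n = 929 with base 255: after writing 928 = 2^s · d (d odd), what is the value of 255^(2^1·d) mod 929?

18

n − 1 = 928 = 2^5 · 29, so s = 5 and d = 29.
x_0 = 255^29 mod 929 = 209.
x_1 = 209^2 mod 929 = 18.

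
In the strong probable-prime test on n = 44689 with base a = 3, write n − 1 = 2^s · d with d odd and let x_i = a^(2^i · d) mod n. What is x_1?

n − 1 = 44688 = 2^4 · 2793, so s = 4 and d = 2793.
x_0 = 3^2793 mod 44689 = 43662.
x_1 = 43662^2 mod 44689 = 26882.

26882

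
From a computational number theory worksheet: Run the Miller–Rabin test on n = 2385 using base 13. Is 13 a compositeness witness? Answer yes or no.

n − 1 = 2384 = 2^4 · 149, so s = 4 and d = 149.
By repeated squaring, 13^149 ≡ 2113 (mod 2385).
x_0 = 13^149 mod 2385 = 2113.
x_0 is neither 1 nor 2384, so continue squaring.
x_1 = 2113^2 mod 2385 = 49.
x_2 = 49^2 mod 2385 = 16.
x_3 = 16^2 mod 2385 = 256.
Reached i = s−1 = 3 without hitting −1: 13 is a Miller–Rabin witness and 2385 is composite.

yes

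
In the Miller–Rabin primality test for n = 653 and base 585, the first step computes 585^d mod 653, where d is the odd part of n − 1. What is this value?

n − 1 = 652 = 2^2 · 163, so s = 2 and d = 163.
Repeated squaring mod 653: 585^1 ≡ 585, 585^2 ≡ 53, 585^4 ≡ 197, 585^8 ≡ 282, 585^16 ≡ 511, 585^32 ≡ 574, 585^64 ≡ 364, 585^128 ≡ 590.
163 = 128 + 32 + 2 + 1, so 585^163 ≡ 590·574·53·585 ≡ 149 (mod 653).

149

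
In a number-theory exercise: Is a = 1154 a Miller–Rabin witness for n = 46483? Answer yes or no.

n − 1 = 46482 = 2^1 · 23241, so s = 1 and d = 23241.
x_0 = 1154^23241 mod 46483 = 36422.
x_0 ∉ {1, 46482} and s = 1, so 1154 is a Miller–Rabin witness and 46483 is composite.

yes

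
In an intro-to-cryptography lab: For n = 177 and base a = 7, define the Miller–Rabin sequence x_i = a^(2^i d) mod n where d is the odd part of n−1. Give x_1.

163

n − 1 = 176 = 2^4 · 11, so s = 4 and d = 11.
x_0 = 7^11 mod 177 = 94.
x_1 = 94^2 mod 177 = 163.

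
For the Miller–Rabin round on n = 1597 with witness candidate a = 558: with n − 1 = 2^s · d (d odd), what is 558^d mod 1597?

987

n − 1 = 1596 = 2^2 · 399, so s = 2 and d = 399.
558^399 mod 1597 = 987.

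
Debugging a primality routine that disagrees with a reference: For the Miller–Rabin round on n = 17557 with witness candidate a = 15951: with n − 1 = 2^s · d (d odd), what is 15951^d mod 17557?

11590

n − 1 = 17556 = 2^2 · 4389, so s = 2 and d = 4389.
Repeated squaring mod 17557: 15951^1 ≡ 15951, 15951^2 ≡ 15914, 15951^4 ≡ 13228, 15951^8 ≡ 6922, 15951^16 ≡ 1031, 15951^32 ≡ 9541, 15951^64 ≡ 15193, 15951^128 ≡ 5370, 15951^256 ≡ 8306, 15951^512 ≡ 8183, 15951^1024 ≡ 16648, 15951^2048 ≡ 1102, 15951^4096 ≡ 2971.
4389 = 4096 + 256 + 32 + 4 + 1, so 15951^4389 ≡ 2971·8306·9541·13228·15951 ≡ 11590 (mod 17557).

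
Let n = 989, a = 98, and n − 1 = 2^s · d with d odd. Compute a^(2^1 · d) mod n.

n − 1 = 988 = 2^2 · 247, so s = 2 and d = 247.
Repeated squaring mod 989: 98^1 ≡ 98, 98^2 ≡ 703, 98^4 ≡ 698, 98^8 ≡ 616, 98^16 ≡ 669, 98^32 ≡ 533, 98^64 ≡ 246, 98^128 ≡ 187.
247 = 128 + 64 + 32 + 16 + 4 + 2 + 1, so 98^247 ≡ 187·246·533·669·698·703·98 ≡ 922 (mod 989).
x_0 = 922.
x_1 = 922^2 mod 989 = 533.

533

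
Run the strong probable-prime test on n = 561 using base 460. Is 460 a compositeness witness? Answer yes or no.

n − 1 = 560 = 2^4 · 35, so s = 4 and d = 35.
Repeated squaring mod 561: 460^1 ≡ 460, 460^2 ≡ 103, 460^4 ≡ 511, 460^8 ≡ 256, 460^16 ≡ 460, 460^32 ≡ 103.
35 = 32 + 2 + 1, so 460^35 ≡ 103·103·460 ≡ 1 (mod 561).
x_0 = 460^35 mod 561 = 1.
x_0 = 1, so 460 is not a witness.

no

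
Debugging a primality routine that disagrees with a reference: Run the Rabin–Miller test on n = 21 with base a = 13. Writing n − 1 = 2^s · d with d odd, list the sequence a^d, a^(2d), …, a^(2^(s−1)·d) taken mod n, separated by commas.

13, 1

n − 1 = 20 = 2^2 · 5, so s = 2 and d = 5.
x_0 = 13^5 mod 21 = 13.
x_1 = 13^2 mod 21 = 1.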